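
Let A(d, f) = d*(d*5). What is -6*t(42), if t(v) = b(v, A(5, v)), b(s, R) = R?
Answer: -750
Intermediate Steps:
A(d, f) = 5*d² (A(d, f) = d*(5*d) = 5*d²)
t(v) = 125 (t(v) = 5*5² = 5*25 = 125)
-6*t(42) = -6*125 = -750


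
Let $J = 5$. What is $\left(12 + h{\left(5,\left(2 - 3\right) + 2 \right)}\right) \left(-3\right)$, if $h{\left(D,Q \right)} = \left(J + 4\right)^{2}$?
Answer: $-279$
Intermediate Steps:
$h{\left(D,Q \right)} = 81$ ($h{\left(D,Q \right)} = \left(5 + 4\right)^{2} = 9^{2} = 81$)
$\left(12 + h{\left(5,\left(2 - 3\right) + 2 \right)}\right) \left(-3\right) = \left(12 + 81\right) \left(-3\right) = 93 \left(-3\right) = -279$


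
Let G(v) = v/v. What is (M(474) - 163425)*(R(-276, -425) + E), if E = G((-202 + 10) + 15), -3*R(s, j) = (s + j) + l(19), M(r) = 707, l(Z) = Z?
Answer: -111461830/3 ≈ -3.7154e+7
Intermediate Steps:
R(s, j) = -19/3 - j/3 - s/3 (R(s, j) = -((s + j) + 19)/3 = -((j + s) + 19)/3 = -(19 + j + s)/3 = -19/3 - j/3 - s/3)
G(v) = 1
E = 1
(M(474) - 163425)*(R(-276, -425) + E) = (707 - 163425)*((-19/3 - ⅓*(-425) - ⅓*(-276)) + 1) = -162718*((-19/3 + 425/3 + 92) + 1) = -162718*(682/3 + 1) = -162718*685/3 = -111461830/3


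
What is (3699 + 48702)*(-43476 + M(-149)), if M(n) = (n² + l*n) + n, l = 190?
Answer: -2606111334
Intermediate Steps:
M(n) = n² + 191*n (M(n) = (n² + 190*n) + n = n² + 191*n)
(3699 + 48702)*(-43476 + M(-149)) = (3699 + 48702)*(-43476 - 149*(191 - 149)) = 52401*(-43476 - 149*42) = 52401*(-43476 - 6258) = 52401*(-49734) = -2606111334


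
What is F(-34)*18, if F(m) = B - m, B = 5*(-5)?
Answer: 162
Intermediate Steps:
B = -25
F(m) = -25 - m
F(-34)*18 = (-25 - 1*(-34))*18 = (-25 + 34)*18 = 9*18 = 162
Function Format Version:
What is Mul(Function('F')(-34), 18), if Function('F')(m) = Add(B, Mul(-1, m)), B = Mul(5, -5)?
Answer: 162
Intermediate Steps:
B = -25
Function('F')(m) = Add(-25, Mul(-1, m))
Mul(Function('F')(-34), 18) = Mul(Add(-25, Mul(-1, -34)), 18) = Mul(Add(-25, 34), 18) = Mul(9, 18) = 162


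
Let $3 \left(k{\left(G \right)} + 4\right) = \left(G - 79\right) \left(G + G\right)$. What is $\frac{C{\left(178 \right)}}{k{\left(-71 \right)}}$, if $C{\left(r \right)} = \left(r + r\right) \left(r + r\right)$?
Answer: $\frac{15842}{887} \approx 17.86$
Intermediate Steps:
$C{\left(r \right)} = 4 r^{2}$ ($C{\left(r \right)} = 2 r 2 r = 4 r^{2}$)
$k{\left(G \right)} = -4 + \frac{2 G \left(-79 + G\right)}{3}$ ($k{\left(G \right)} = -4 + \frac{\left(G - 79\right) \left(G + G\right)}{3} = -4 + \frac{\left(-79 + G\right) 2 G}{3} = -4 + \frac{2 G \left(-79 + G\right)}{3}$)
$\frac{C{\left(178 \right)}}{k{\left(-71 \right)}} = \frac{4 \cdot 178^{2}}{-4 - - \frac{11218}{3} + \frac{2 \left(-71\right)^{2}}{3}} = \frac{4 \cdot 31684}{-4 + \frac{11218}{3} + \frac{2}{3} \cdot 5041} = \frac{126736}{-4 + \frac{11218}{3} + \frac{10082}{3}} = \frac{126736}{7096} = 126736 \cdot \frac{1}{7096} = \frac{15842}{887}$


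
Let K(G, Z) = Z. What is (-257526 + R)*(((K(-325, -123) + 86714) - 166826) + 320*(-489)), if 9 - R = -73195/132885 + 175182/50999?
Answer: 27541203194223278320/451800141 ≈ 6.0959e+10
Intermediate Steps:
R = 8289366154/1355400423 (R = 9 - (-73195/132885 + 175182/50999) = 9 - (-73195*1/132885 + 175182*(1/50999)) = 9 - (-14639/26577 + 175182/50999) = 9 - 1*3909237653/1355400423 = 9 - 3909237653/1355400423 = 8289366154/1355400423 ≈ 6.1158)
(-257526 + R)*(((K(-325, -123) + 86714) - 166826) + 320*(-489)) = (-257526 + 8289366154/1355400423)*(((-123 + 86714) - 166826) + 320*(-489)) = -349042559967344*((86591 - 166826) - 156480)/1355400423 = -349042559967344*(-80235 - 156480)/1355400423 = -349042559967344/1355400423*(-236715) = 27541203194223278320/451800141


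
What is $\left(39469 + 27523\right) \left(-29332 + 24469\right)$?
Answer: $-325782096$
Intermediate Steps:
$\left(39469 + 27523\right) \left(-29332 + 24469\right) = 66992 \left(-4863\right) = -325782096$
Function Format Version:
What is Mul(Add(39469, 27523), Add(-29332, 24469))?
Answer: -325782096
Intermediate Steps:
Mul(Add(39469, 27523), Add(-29332, 24469)) = Mul(66992, -4863) = -325782096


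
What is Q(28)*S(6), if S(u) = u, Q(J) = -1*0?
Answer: 0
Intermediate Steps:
Q(J) = 0
Q(28)*S(6) = 0*6 = 0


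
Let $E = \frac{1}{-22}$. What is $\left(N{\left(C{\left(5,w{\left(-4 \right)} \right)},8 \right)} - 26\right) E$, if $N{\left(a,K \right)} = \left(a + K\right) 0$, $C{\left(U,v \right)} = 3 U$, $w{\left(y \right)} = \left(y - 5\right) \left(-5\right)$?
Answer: $\frac{13}{11} \approx 1.1818$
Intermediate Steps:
$w{\left(y \right)} = 25 - 5 y$ ($w{\left(y \right)} = \left(-5 + y\right) \left(-5\right) = 25 - 5 y$)
$N{\left(a,K \right)} = 0$ ($N{\left(a,K \right)} = \left(K + a\right) 0 = 0$)
$E = - \frac{1}{22} \approx -0.045455$
$\left(N{\left(C{\left(5,w{\left(-4 \right)} \right)},8 \right)} - 26\right) E = \left(0 - 26\right) \left(- \frac{1}{22}\right) = \left(-26\right) \left(- \frac{1}{22}\right) = \frac{13}{11}$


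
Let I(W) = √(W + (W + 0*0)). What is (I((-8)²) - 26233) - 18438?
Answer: -44671 + 8*√2 ≈ -44660.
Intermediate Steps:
I(W) = √2*√W (I(W) = √(W + (W + 0)) = √(W + W) = √(2*W) = √2*√W)
(I((-8)²) - 26233) - 18438 = (√2*√((-8)²) - 26233) - 18438 = (√2*√64 - 26233) - 18438 = (√2*8 - 26233) - 18438 = (8*√2 - 26233) - 18438 = (-26233 + 8*√2) - 18438 = -44671 + 8*√2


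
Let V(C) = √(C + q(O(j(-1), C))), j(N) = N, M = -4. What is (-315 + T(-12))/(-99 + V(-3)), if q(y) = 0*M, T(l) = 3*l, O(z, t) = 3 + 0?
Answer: 11583/3268 + 117*I*√3/3268 ≈ 3.5444 + 0.06201*I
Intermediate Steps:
O(z, t) = 3
q(y) = 0 (q(y) = 0*(-4) = 0)
V(C) = √C (V(C) = √(C + 0) = √C)
(-315 + T(-12))/(-99 + V(-3)) = (-315 + 3*(-12))/(-99 + √(-3)) = (-315 - 36)/(-99 + I*√3) = -351/(-99 + I*√3)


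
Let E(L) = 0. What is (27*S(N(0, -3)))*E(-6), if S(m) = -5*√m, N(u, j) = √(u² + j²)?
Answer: 0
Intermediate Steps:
N(u, j) = √(j² + u²)
(27*S(N(0, -3)))*E(-6) = (27*(-5*((-3)² + 0²)^(¼)))*0 = (27*(-5*(9 + 0)^(¼)))*0 = (27*(-5*√3))*0 = -135*√3*0 = 0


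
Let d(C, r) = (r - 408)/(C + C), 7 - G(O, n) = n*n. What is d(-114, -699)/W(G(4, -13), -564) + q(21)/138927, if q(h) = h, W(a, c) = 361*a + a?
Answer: 1567843/22932957744 ≈ 6.8366e-5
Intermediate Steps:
G(O, n) = 7 - n**2 (G(O, n) = 7 - n*n = 7 - n**2)
W(a, c) = 362*a
d(C, r) = (-408 + r)/(2*C) (d(C, r) = (-408 + r)/((2*C)) = (-408 + r)*(1/(2*C)) = (-408 + r)/(2*C))
d(-114, -699)/W(G(4, -13), -564) + q(21)/138927 = ((1/2)*(-408 - 699)/(-114))/((362*(7 - 1*(-13)**2))) + 21/138927 = ((1/2)*(-1/114)*(-1107))/((362*(7 - 1*169))) + 21*(1/138927) = 369/(76*((362*(7 - 169)))) + 7/46309 = 369/(76*((362*(-162)))) + 7/46309 = (369/76)/(-58644) + 7/46309 = (369/76)*(-1/58644) + 7/46309 = -41/495216 + 7/46309 = 1567843/22932957744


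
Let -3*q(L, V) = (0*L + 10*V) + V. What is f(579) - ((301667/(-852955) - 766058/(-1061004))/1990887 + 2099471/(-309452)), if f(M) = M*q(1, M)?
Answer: -15576021199921669153817817131/12671568299108221268220 ≈ -1.2292e+6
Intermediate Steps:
q(L, V) = -11*V/3 (q(L, V) = -((0*L + 10*V) + V)/3 = -((0 + 10*V) + V)/3 = -(10*V + V)/3 = -11*V/3)
f(M) = -11*M²/3 (f(M) = M*(-11*M/3) = -11*M²/3)
f(579) - ((301667/(-852955) - 766058/(-1061004))/1990887 + 2099471/(-309452)) = -11/3*579² - ((301667/(-852955) - 766058/(-1061004))/1990887 + 2099471/(-309452)) = -11/3*335241 - ((301667*(-1/852955) - 766058*(-1/1061004))*(1/1990887) + 2099471*(-1/309452)) = -1229217 - ((-301667/852955 + 383029/530502)*(1/1990887) - 190861/28132) = -1229217 - ((166671553861/452494333410)*(1/1990887) - 190861/28132) = -1229217 - (166671553861/900865085959634670 - 190861/28132) = -1229217 - 1*(-85970003241268839766609/12671568299108221268220) = -1229217 + 85970003241268839766609/12671568299108221268220 = -15576021199921669153817817131/12671568299108221268220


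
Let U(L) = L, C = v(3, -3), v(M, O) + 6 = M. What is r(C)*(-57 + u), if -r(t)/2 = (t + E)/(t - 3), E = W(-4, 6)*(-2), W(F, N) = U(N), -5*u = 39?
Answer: 324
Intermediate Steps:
v(M, O) = -6 + M
C = -3 (C = -6 + 3 = -3)
u = -39/5 (u = -1/5*39 = -39/5 ≈ -7.8000)
W(F, N) = N
E = -12 (E = 6*(-2) = -12)
r(t) = -2*(-12 + t)/(-3 + t) (r(t) = -2*(t - 12)/(t - 3) = -2*(-12 + t)/(-3 + t))
r(C)*(-57 + u) = (2*(12 - 1*(-3))/(-3 - 3))*(-57 - 39/5) = (2*(12 + 3)/(-6))*(-324/5) = (2*(-1/6)*15)*(-324/5) = -5*(-324/5) = 324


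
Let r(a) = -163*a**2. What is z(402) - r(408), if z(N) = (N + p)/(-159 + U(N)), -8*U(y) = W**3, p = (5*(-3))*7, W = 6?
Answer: 1682285085/62 ≈ 2.7134e+7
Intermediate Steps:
p = -105 (p = -15*7 = -105)
U(y) = -27 (U(y) = -1/8*6**3 = -1/8*216 = -27)
z(N) = 35/62 - N/186 (z(N) = (N - 105)/(-159 - 27) = (-105 + N)/(-186) = (-105 + N)*(-1/186) = 35/62 - N/186)
z(402) - r(408) = (35/62 - 1/186*402) - (-163)*408**2 = (35/62 - 67/31) - (-163)*166464 = -99/62 - 1*(-27133632) = -99/62 + 27133632 = 1682285085/62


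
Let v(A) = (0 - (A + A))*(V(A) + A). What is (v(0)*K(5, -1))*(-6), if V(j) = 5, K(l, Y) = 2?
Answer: 0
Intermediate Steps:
v(A) = -2*A*(5 + A) (v(A) = (0 - (A + A))*(5 + A) = (0 - 2*A)*(5 + A) = (-2*A)*(5 + A) = -2*A*(5 + A))
(v(0)*K(5, -1))*(-6) = (-2*0*(5 + 0)*2)*(-6) = (-2*0*5*2)*(-6) = (0*2)*(-6) = 0*(-6) = 0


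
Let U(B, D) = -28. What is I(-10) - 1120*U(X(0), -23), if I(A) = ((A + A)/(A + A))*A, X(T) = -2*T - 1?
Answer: 31350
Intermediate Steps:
X(T) = -1 - 2*T
I(A) = A (I(A) = ((2*A)/((2*A)))*A = ((2*A)*(1/(2*A)))*A = 1*A = A)
I(-10) - 1120*U(X(0), -23) = -10 - 1120*(-28) = -10 + 31360 = 31350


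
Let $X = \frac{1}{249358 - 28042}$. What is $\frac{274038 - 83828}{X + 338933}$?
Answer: $\frac{42096516360}{75011295829} \approx 0.5612$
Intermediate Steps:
$X = \frac{1}{221316} \approx 4.5184 \cdot 10^{-6}$
$\frac{274038 - 83828}{X + 338933} = \frac{274038 - 83828}{\frac{1}{221316} + 338933} = \frac{190210}{\frac{75011295829}{221316}} = 190210 \cdot \frac{221316}{75011295829} = \frac{42096516360}{75011295829}$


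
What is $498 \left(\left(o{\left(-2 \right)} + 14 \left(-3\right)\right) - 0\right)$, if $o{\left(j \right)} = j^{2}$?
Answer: $-18924$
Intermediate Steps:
$498 \left(\left(o{\left(-2 \right)} + 14 \left(-3\right)\right) - 0\right) = 498 \left(\left(\left(-2\right)^{2} + 14 \left(-3\right)\right) - 0\right) = 498 \left(\left(4 - 42\right) + 0\right) = 498 \left(-38 + 0\right) = 498 \left(-38\right) = -18924$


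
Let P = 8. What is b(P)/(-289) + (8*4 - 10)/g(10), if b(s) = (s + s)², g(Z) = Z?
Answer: 1899/1445 ≈ 1.3142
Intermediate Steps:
b(s) = 4*s² (b(s) = (2*s)² = 4*s²)
b(P)/(-289) + (8*4 - 10)/g(10) = (4*8²)/(-289) + (8*4 - 10)/10 = (4*64)*(-1/289) + (32 - 10)*(⅒) = 256*(-1/289) + 22*(⅒) = -256/289 + 11/5 = 1899/1445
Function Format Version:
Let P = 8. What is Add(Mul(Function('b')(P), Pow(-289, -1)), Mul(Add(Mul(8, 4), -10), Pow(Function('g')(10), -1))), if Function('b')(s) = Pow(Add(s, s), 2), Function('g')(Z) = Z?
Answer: Rational(1899, 1445) ≈ 1.3142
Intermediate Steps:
Function('b')(s) = Mul(4, Pow(s, 2)) (Function('b')(s) = Pow(Mul(2, s), 2) = Mul(4, Pow(s, 2)))
Add(Mul(Function('b')(P), Pow(-289, -1)), Mul(Add(Mul(8, 4), -10), Pow(Function('g')(10), -1))) = Add(Mul(Mul(4, Pow(8, 2)), Pow(-289, -1)), Mul(Add(Mul(8, 4), -10), Pow(10, -1))) = Add(Mul(Mul(4, 64), Rational(-1, 289)), Mul(Add(32, -10), Rational(1, 10))) = Add(Mul(256, Rational(-1, 289)), Mul(22, Rational(1, 10))) = Add(Rational(-256, 289), Rational(11, 5)) = Rational(1899, 1445)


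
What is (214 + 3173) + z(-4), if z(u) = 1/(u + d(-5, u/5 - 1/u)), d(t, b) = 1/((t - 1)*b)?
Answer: 413181/122 ≈ 3386.7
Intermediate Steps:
d(t, b) = 1/(b*(-1 + t)) (d(t, b) = 1/((-1 + t)*b) = 1/(b*(-1 + t)))
z(u) = 1/(u - 1/(6*(-1/u + u/5))) (z(u) = 1/(u + 1/((u/5 - 1/u)*(-1 - 5))) = 1/(u + 1/((u*(1/5) - 1/u)*(-6))) = 1/(u - 1/6/(u/5 - 1/u)) = 1/(u - 1/6/(-1/u + u/5)) = 1/(u - 1/(6*(-1/u + u/5))))
(214 + 3173) + z(-4) = (214 + 3173) + 6*(-5 + (-4)**2)/(-4*(-35 + 6*(-4)**2)) = 3387 + 6*(-1/4)*(-5 + 16)/(-35 + 6*16) = 3387 + 6*(-1/4)*11/(-35 + 96) = 3387 + 6*(-1/4)*11/61 = 3387 + 6*(-1/4)*(1/61)*11 = 3387 - 33/122 = 413181/122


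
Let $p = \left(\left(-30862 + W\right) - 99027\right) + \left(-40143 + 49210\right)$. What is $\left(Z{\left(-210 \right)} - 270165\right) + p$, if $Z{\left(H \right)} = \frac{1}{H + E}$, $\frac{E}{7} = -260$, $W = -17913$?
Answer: $- \frac{830067001}{2030} \approx -4.089 \cdot 10^{5}$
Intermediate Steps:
$E = -1820$ ($E = 7 \left(-260\right) = -1820$)
$Z{\left(H \right)} = \frac{1}{-1820 + H}$ ($Z{\left(H \right)} = \frac{1}{H - 1820} = \frac{1}{-1820 + H}$)
$p = -138735$ ($p = \left(\left(-30862 - 17913\right) - 99027\right) + \left(-40143 + 49210\right) = \left(-48775 - 99027\right) + 9067 = -147802 + 9067 = -138735$)
$\left(Z{\left(-210 \right)} - 270165\right) + p = \left(\frac{1}{-1820 - 210} - 270165\right) - 138735 = \left(\frac{1}{-2030} - 270165\right) - 138735 = \left(- \frac{1}{2030} - 270165\right) - 138735 = - \frac{548434951}{2030} - 138735 = - \frac{830067001}{2030}$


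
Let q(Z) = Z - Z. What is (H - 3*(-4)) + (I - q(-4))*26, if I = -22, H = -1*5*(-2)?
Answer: -550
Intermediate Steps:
H = 10 (H = -5*(-2) = 10)
q(Z) = 0
(H - 3*(-4)) + (I - q(-4))*26 = (10 - 3*(-4)) + (-22 - 1*0)*26 = (10 + 12) + (-22 + 0)*26 = 22 - 22*26 = 22 - 572 = -550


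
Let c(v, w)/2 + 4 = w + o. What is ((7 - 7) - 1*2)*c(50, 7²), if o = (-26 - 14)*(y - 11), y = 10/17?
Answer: -31380/17 ≈ -1845.9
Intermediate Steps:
y = 10/17 (y = 10*(1/17) = 10/17 ≈ 0.58823)
o = 7080/17 (o = (-26 - 14)*(10/17 - 11) = -40*(-177/17) = 7080/17 ≈ 416.47)
c(v, w) = 14024/17 + 2*w (c(v, w) = -8 + 2*(w + 7080/17) = -8 + 2*(7080/17 + w) = -8 + (14160/17 + 2*w) = 14024/17 + 2*w)
((7 - 7) - 1*2)*c(50, 7²) = ((7 - 7) - 1*2)*(14024/17 + 2*7²) = (0 - 2)*(14024/17 + 2*49) = -2*(14024/17 + 98) = -2*15690/17 = -31380/17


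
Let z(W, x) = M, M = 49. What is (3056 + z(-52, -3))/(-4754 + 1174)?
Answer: -621/716 ≈ -0.86732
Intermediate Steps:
z(W, x) = 49
(3056 + z(-52, -3))/(-4754 + 1174) = (3056 + 49)/(-4754 + 1174) = 3105/(-3580) = 3105*(-1/3580) = -621/716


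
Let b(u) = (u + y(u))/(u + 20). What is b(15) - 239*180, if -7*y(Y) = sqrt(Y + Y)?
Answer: -301137/7 - sqrt(30)/245 ≈ -43020.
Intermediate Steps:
y(Y) = -sqrt(2)*sqrt(Y)/7 (y(Y) = -sqrt(Y + Y)/7 = -sqrt(2)*sqrt(Y)/7)
b(u) = (u - sqrt(2)*sqrt(u)/7)/(20 + u) (b(u) = (u - sqrt(2)*sqrt(u)/7)/(u + 20) = (u - sqrt(2)*sqrt(u)/7)/(20 + u))
b(15) - 239*180 = (15 - sqrt(2)*sqrt(15)/7)/(20 + 15) - 239*180 = (15 - sqrt(30)/7)/35 - 43020 = (3/7 - sqrt(30)/245) - 43020 = -301137/7 - sqrt(30)/245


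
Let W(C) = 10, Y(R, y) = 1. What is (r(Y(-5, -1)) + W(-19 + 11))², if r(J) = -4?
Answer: 36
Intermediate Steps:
(r(Y(-5, -1)) + W(-19 + 11))² = (-4 + 10)² = 6² = 36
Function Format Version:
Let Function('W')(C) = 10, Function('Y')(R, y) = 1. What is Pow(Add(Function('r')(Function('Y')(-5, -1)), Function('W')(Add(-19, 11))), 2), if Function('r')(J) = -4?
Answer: 36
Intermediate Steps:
Pow(Add(Function('r')(Function('Y')(-5, -1)), Function('W')(Add(-19, 11))), 2) = Pow(Add(-4, 10), 2) = Pow(6, 2) = 36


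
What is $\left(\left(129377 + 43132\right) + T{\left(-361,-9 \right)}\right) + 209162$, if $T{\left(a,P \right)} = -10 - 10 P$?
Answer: $381751$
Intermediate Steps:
$\left(\left(129377 + 43132\right) + T{\left(-361,-9 \right)}\right) + 209162 = \left(\left(129377 + 43132\right) - -80\right) + 209162 = \left(172509 + \left(-10 + 90\right)\right) + 209162 = \left(172509 + 80\right) + 209162 = 172589 + 209162 = 381751$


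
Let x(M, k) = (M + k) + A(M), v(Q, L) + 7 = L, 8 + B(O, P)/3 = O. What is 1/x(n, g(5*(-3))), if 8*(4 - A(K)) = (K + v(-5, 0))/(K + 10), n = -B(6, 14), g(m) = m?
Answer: -128/639 ≈ -0.20031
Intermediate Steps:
B(O, P) = -24 + 3*O
n = 6 (n = -(-24 + 3*6) = -(-24 + 18) = -1*(-6) = 6)
v(Q, L) = -7 + L
A(K) = 4 - (-7 + K)/(8*(10 + K)) (A(K) = 4 - (K + (-7 + 0))/(8*(K + 10)) = 4 - (K - 7)/(8*(10 + K)) = 4 - (-7 + K)/(8*(10 + K)))
x(M, k) = M + k + (327 + 31*M)/(8*(10 + M)) (x(M, k) = (M + k) + (327 + 31*M)/(8*(10 + M)) = M + k + (327 + 31*M)/(8*(10 + M)))
1/x(n, g(5*(-3))) = 1/((327 + 31*6 + 8*(10 + 6)*(6 + 5*(-3)))/(8*(10 + 6))) = 1/((⅛)*(327 + 186 + 8*16*(6 - 15))/16) = 1/((⅛)*(1/16)*(327 + 186 + 8*16*(-9))) = 1/((⅛)*(1/16)*(327 + 186 - 1152)) = 1/((⅛)*(1/16)*(-639)) = 1/(-639/128) = -128/639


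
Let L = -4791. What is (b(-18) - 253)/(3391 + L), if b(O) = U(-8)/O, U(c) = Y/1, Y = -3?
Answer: 1517/8400 ≈ 0.18060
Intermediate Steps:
U(c) = -3 (U(c) = -3/1 = -3*1 = -3)
b(O) = -3/O
(b(-18) - 253)/(3391 + L) = (-3/(-18) - 253)/(3391 - 4791) = (-3*(-1/18) - 253)/(-1400) = (⅙ - 253)*(-1/1400) = -1517/6*(-1/1400) = 1517/8400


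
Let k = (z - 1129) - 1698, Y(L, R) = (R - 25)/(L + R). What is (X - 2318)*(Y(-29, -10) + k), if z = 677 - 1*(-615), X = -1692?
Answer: 239918300/39 ≈ 6.1518e+6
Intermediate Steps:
z = 1292 (z = 677 + 615 = 1292)
Y(L, R) = (-25 + R)/(L + R)
k = -1535 (k = (1292 - 1129) - 1698 = 163 - 1698 = -1535)
(X - 2318)*(Y(-29, -10) + k) = (-1692 - 2318)*((-25 - 10)/(-29 - 10) - 1535) = -4010*(-35/(-39) - 1535) = -4010*(-1/39*(-35) - 1535) = -4010*(35/39 - 1535) = -4010*(-59830/39) = 239918300/39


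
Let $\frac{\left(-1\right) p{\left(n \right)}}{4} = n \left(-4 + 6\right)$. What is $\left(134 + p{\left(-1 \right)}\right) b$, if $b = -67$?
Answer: $-9514$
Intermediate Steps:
$p{\left(n \right)} = - 8 n$ ($p{\left(n \right)} = - 4 n \left(-4 + 6\right) = - 4 n 2 = - 4 \cdot 2 n = - 8 n$)
$\left(134 + p{\left(-1 \right)}\right) b = \left(134 - -8\right) \left(-67\right) = \left(134 + 8\right) \left(-67\right) = 142 \left(-67\right) = -9514$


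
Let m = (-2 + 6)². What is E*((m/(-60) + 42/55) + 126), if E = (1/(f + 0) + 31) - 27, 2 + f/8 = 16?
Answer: 1171441/2310 ≈ 507.12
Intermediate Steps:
f = 112 (f = -16 + 8*16 = -16 + 128 = 112)
m = 16 (m = 4² = 16)
E = 449/112 (E = (1/(112 + 0) + 31) - 27 = (1/112 + 31) - 27 = 3473/112 - 27 = 449/112 ≈ 4.0089)
E*((m/(-60) + 42/55) + 126) = 449*((16/(-60) + 42/55) + 126)/112 = 449*((16*(-1/60) + 42*(1/55)) + 126)/112 = 449*((-4/15 + 42/55) + 126)/112 = 449*(82/165 + 126)/112 = (449/112)*(20872/165) = 1171441/2310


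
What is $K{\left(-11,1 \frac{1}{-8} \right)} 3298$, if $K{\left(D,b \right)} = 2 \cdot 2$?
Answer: $13192$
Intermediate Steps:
$K{\left(D,b \right)} = 4$
$K{\left(-11,1 \frac{1}{-8} \right)} 3298 = 4 \cdot 3298 = 13192$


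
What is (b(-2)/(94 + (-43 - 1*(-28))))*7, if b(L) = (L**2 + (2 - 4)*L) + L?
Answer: 42/79 ≈ 0.53165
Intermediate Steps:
b(L) = L**2 - L (b(L) = (L**2 - 2*L) + L = L**2 - L)
(b(-2)/(94 + (-43 - 1*(-28))))*7 = ((-2*(-1 - 2))/(94 + (-43 - 1*(-28))))*7 = ((-2*(-3))/(94 + (-43 + 28)))*7 = (6/(94 - 15))*7 = (6/79)*7 = 42/79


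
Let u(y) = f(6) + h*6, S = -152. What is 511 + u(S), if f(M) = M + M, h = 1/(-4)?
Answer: 1043/2 ≈ 521.50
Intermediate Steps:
h = -¼ ≈ -0.25000
f(M) = 2*M
u(y) = 21/2 (u(y) = 2*6 - ¼*6 = 12 - 3/2 = 21/2)
511 + u(S) = 511 + 21/2 = 1043/2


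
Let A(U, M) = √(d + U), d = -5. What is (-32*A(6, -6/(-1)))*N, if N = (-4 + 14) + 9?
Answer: -608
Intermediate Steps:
N = 19 (N = 10 + 9 = 19)
A(U, M) = √(-5 + U)
(-32*A(6, -6/(-1)))*N = -32*√(-5 + 6)*19 = -32*√1*19 = -32*1*19 = -32*19 = -608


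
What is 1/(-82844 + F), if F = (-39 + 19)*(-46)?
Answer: -1/81924 ≈ -1.2206e-5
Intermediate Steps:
F = 920 (F = -20*(-46) = 920)
1/(-82844 + F) = 1/(-82844 + 920) = 1/(-81924) = -1/81924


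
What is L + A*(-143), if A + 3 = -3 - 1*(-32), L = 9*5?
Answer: -3673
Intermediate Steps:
L = 45
A = 26 (A = -3 + (-3 - 1*(-32)) = -3 + (-3 + 32) = -3 + 29 = 26)
L + A*(-143) = 45 + 26*(-143) = 45 - 3718 = -3673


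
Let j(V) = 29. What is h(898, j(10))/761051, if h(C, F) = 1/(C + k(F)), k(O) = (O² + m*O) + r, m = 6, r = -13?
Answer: 1/1445996900 ≈ 6.9156e-10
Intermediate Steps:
k(O) = -13 + O² + 6*O (k(O) = (O² + 6*O) - 13 = -13 + O² + 6*O)
h(C, F) = 1/(-13 + C + F² + 6*F) (h(C, F) = 1/(C + (-13 + F² + 6*F)) = 1/(-13 + C + F² + 6*F))
h(898, j(10))/761051 = 1/((-13 + 898 + 29² + 6*29)*761051) = (1/761051)/(-13 + 898 + 841 + 174) = (1/761051)/1900 = (1/1900)*(1/761051) = 1/1445996900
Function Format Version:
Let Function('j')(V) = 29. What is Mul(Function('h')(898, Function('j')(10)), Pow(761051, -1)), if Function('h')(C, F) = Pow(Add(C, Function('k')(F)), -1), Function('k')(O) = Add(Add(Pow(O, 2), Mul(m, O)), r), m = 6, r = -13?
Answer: Rational(1, 1445996900) ≈ 6.9156e-10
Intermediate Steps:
Function('k')(O) = Add(-13, Pow(O, 2), Mul(6, O)) (Function('k')(O) = Add(Add(Pow(O, 2), Mul(6, O)), -13) = Add(-13, Pow(O, 2), Mul(6, O)))
Function('h')(C, F) = Pow(Add(-13, C, Pow(F, 2), Mul(6, F)), -1) (Function('h')(C, F) = Pow(Add(C, Add(-13, Pow(F, 2), Mul(6, F))), -1) = Pow(Add(-13, C, Pow(F, 2), Mul(6, F)), -1))
Mul(Function('h')(898, Function('j')(10)), Pow(761051, -1)) = Mul(Pow(Add(-13, 898, Pow(29, 2), Mul(6, 29)), -1), Pow(761051, -1)) = Mul(Pow(Add(-13, 898, 841, 174), -1), Rational(1, 761051)) = Mul(Pow(1900, -1), Rational(1, 761051)) = Mul(Rational(1, 1900), Rational(1, 761051)) = Rational(1, 1445996900)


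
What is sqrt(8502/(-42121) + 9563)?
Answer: sqrt(16966112231141)/42121 ≈ 97.790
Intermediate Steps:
sqrt(8502/(-42121) + 9563) = sqrt(8502*(-1/42121) + 9563) = sqrt(-8502/42121 + 9563) = sqrt(402794621/42121) = sqrt(16966112231141)/42121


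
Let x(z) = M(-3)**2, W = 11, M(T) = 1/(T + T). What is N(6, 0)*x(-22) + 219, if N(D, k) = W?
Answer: 7895/36 ≈ 219.31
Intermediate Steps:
M(T) = 1/(2*T)
N(D, k) = 11
x(z) = 1/36 (x(z) = ((1/2)/(-3))**2 = ((1/2)*(-1/3))**2 = (-1/6)**2 = 1/36)
N(6, 0)*x(-22) + 219 = 11*(1/36) + 219 = 11/36 + 219 = 7895/36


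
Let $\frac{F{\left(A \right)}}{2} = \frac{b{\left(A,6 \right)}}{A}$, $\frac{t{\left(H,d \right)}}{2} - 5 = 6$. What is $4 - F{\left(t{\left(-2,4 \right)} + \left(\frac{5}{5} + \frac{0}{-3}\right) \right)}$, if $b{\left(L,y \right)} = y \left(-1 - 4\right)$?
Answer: $\frac{152}{23} \approx 6.6087$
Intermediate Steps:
$t{\left(H,d \right)} = 22$ ($t{\left(H,d \right)} = 10 + 2 \cdot 6 = 10 + 12 = 22$)
$b{\left(L,y \right)} = - 5 y$ ($b{\left(L,y \right)} = y \left(-5\right) = - 5 y$)
$F{\left(A \right)} = - \frac{60}{A}$ ($F{\left(A \right)} = 2 \frac{\left(-5\right) 6}{A} = 2 \left(- \frac{30}{A}\right) = - \frac{60}{A}$)
$4 - F{\left(t{\left(-2,4 \right)} + \left(\frac{5}{5} + \frac{0}{-3}\right) \right)} = 4 - - \frac{60}{22 + \left(\frac{5}{5} + \frac{0}{-3}\right)} = 4 - - \frac{60}{22 + \left(5 \cdot \frac{1}{5} + 0 \left(- \frac{1}{3}\right)\right)} = 4 - - \frac{60}{22 + \left(1 + 0\right)} = 4 - - \frac{60}{22 + 1} = 4 - - \frac{60}{23} = 4 + \frac{60}{23} = \frac{152}{23}$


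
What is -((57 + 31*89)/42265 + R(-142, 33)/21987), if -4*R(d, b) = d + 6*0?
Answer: -126831599/1858561110 ≈ -0.068242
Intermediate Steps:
R(d, b) = -d/4 (R(d, b) = -(d + 6*0)/4 = -(d + 0)/4 = -d/4)
-((57 + 31*89)/42265 + R(-142, 33)/21987) = -((57 + 31*89)/42265 - ¼*(-142)/21987) = -((57 + 2759)*(1/42265) + (71/2)*(1/21987)) = -(2816*(1/42265) + 71/43974) = -(2816/42265 + 71/43974) = -1*126831599/1858561110 = -126831599/1858561110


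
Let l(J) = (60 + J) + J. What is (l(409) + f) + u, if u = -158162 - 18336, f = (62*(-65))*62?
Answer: -425480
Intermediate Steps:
l(J) = 60 + 2*J
f = -249860 (f = -4030*62 = -249860)
u = -176498
(l(409) + f) + u = ((60 + 2*409) - 249860) - 176498 = ((60 + 818) - 249860) - 176498 = (878 - 249860) - 176498 = -248982 - 176498 = -425480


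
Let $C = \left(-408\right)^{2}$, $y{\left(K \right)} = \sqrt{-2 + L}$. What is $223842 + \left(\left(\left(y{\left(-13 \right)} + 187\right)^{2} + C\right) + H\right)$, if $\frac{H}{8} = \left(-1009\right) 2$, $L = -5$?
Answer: $409124 + 374 i \sqrt{7} \approx 4.0912 \cdot 10^{5} + 989.51 i$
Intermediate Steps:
$H = -16144$ ($H = 8 \left(\left(-1009\right) 2\right) = 8 \left(-2018\right) = -16144$)
$y{\left(K \right)} = i \sqrt{7}$ ($y{\left(K \right)} = \sqrt{-2 - 5} = \sqrt{-7} = i \sqrt{7}$)
$C = 166464$
$223842 + \left(\left(\left(y{\left(-13 \right)} + 187\right)^{2} + C\right) + H\right) = 223842 + \left(\left(\left(i \sqrt{7} + 187\right)^{2} + 166464\right) - 16144\right) = 223842 + \left(\left(\left(187 + i \sqrt{7}\right)^{2} + 166464\right) - 16144\right) = 223842 + \left(\left(166464 + \left(187 + i \sqrt{7}\right)^{2}\right) - 16144\right) = 223842 + \left(150320 + \left(187 + i \sqrt{7}\right)^{2}\right) = 374162 + \left(187 + i \sqrt{7}\right)^{2}$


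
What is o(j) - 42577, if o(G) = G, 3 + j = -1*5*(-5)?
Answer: -42555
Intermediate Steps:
j = 22 (j = -3 - 1*5*(-5) = -3 - 5*(-5) = -3 + 25 = 22)
o(j) - 42577 = 22 - 42577 = -42555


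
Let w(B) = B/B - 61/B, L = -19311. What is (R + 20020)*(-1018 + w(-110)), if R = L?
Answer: -79272581/110 ≈ -7.2066e+5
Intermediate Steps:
w(B) = 1 - 61/B
R = -19311
(R + 20020)*(-1018 + w(-110)) = (-19311 + 20020)*(-1018 + (-61 - 110)/(-110)) = 709*(-1018 - 1/110*(-171)) = 709*(-1018 + 171/110) = 709*(-111809/110) = -79272581/110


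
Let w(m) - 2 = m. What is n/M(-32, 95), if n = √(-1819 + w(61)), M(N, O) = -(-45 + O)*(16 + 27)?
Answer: -I*√439/1075 ≈ -0.019491*I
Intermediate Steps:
M(N, O) = 1935 - 43*O (M(N, O) = -(-45 + O)*43 = -(-1935 + 43*O) = 1935 - 43*O)
w(m) = 2 + m
n = 2*I*√439 (n = √(-1819 + (2 + 61)) = √(-1819 + 63) = √(-1756) = 2*I*√439 ≈ 41.905*I)
n/M(-32, 95) = (2*I*√439)/(1935 - 43*95) = (2*I*√439)/(1935 - 4085) = (2*I*√439)/(-2150) = (2*I*√439)*(-1/2150) = -I*√439/1075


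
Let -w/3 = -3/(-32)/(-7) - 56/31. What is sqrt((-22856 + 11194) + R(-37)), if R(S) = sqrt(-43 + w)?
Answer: sqrt(-8786430688 + 434*I*sqrt(113135554))/868 ≈ 0.028368 + 107.99*I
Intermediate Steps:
w = 37911/6944 (w = -3*(-3/(-32)/(-7) - 56/31) = -3*(-3*(-1/32)*(-1/7) - 56*1/31) = -3*((3/32)*(-1/7) - 56/31) = -3*(-3/224 - 56/31) = -3*(-12637/6944) = 37911/6944 ≈ 5.4595)
R(S) = I*sqrt(113135554)/1736 (R(S) = sqrt(-43 + 37911/6944) = sqrt(-260681/6944) = I*sqrt(113135554)/1736)
sqrt((-22856 + 11194) + R(-37)) = sqrt((-22856 + 11194) + I*sqrt(113135554)/1736) = sqrt(-11662 + I*sqrt(113135554)/1736)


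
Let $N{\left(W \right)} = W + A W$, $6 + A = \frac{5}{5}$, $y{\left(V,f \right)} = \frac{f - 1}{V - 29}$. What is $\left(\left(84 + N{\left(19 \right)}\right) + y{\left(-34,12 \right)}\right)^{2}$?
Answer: $\frac{243049}{3969} \approx 61.237$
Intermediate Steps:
$y{\left(V,f \right)} = \frac{-1 + f}{-29 + V}$
$A = -5$ ($A = -6 + \frac{5}{5} = -6 + 5 \cdot \frac{1}{5} = -6 + 1 = -5$)
$N{\left(W \right)} = - 4 W$ ($N{\left(W \right)} = W - 5 W = - 4 W$)
$\left(\left(84 + N{\left(19 \right)}\right) + y{\left(-34,12 \right)}\right)^{2} = \left(\left(84 - 76\right) + \frac{-1 + 12}{-29 - 34}\right)^{2} = \left(\left(84 - 76\right) + \frac{1}{-63} \cdot 11\right)^{2} = \left(8 - \frac{11}{63}\right)^{2} = \left(\frac{493}{63}\right)^{2} = \frac{243049}{3969}$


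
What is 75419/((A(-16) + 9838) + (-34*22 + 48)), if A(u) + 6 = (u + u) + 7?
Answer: 75419/9107 ≈ 8.2814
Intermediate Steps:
A(u) = 1 + 2*u (A(u) = -6 + ((u + u) + 7) = -6 + (2*u + 7) = -6 + (7 + 2*u) = 1 + 2*u)
75419/((A(-16) + 9838) + (-34*22 + 48)) = 75419/(((1 + 2*(-16)) + 9838) + (-34*22 + 48)) = 75419/(((1 - 32) + 9838) + (-748 + 48)) = 75419/((-31 + 9838) - 700) = 75419/(9807 - 700) = 75419/9107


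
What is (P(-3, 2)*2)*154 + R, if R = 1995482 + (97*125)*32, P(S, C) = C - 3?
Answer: 2383174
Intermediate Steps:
P(S, C) = -3 + C
R = 2383482 (R = 1995482 + 12125*32 = 1995482 + 388000 = 2383482)
(P(-3, 2)*2)*154 + R = ((-3 + 2)*2)*154 + 2383482 = -1*2*154 + 2383482 = -2*154 + 2383482 = -308 + 2383482 = 2383174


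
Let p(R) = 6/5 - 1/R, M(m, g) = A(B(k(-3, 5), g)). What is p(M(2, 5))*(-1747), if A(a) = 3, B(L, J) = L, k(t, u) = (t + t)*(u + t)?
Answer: -22711/15 ≈ -1514.1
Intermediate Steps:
k(t, u) = 2*t*(t + u) (k(t, u) = (2*t)*(t + u) = 2*t*(t + u))
M(m, g) = 3
p(R) = 6/5 - 1/R (p(R) = 6*(1/5) - 1/R = 6/5 - 1/R)
p(M(2, 5))*(-1747) = (6/5 - 1/3)*(-1747) = (13/15)*(-1747) = -22711/15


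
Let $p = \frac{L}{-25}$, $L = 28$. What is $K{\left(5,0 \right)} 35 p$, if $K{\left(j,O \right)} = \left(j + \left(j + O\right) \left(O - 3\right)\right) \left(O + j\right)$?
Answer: $1960$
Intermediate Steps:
$p = - \frac{28}{25}$ ($p = \frac{28}{-25} = 28 \left(- \frac{1}{25}\right) = - \frac{28}{25} \approx -1.12$)
$K{\left(j,O \right)} = \left(O + j\right) \left(j + \left(-3 + O\right) \left(O + j\right)\right)$ ($K{\left(j,O \right)} = \left(j + \left(O + j\right) \left(-3 + O\right)\right) \left(O + j\right) = \left(j + \left(-3 + O\right) \left(O + j\right)\right) \left(O + j\right) = \left(O + j\right) \left(j + \left(-3 + O\right) \left(O + j\right)\right)$)
$K{\left(5,0 \right)} 35 p = \left(0^{3} - 3 \cdot 0^{2} - 2 \cdot 5^{2} + 0 \cdot 5^{2} - 0 \cdot 5 + 2 \cdot 5 \cdot 0^{2}\right) 35 \left(- \frac{28}{25}\right) = \left(0 - 0 - 50 + 0 \cdot 25 + 0 + 2 \cdot 5 \cdot 0\right) 35 \left(- \frac{28}{25}\right) = \left(0 + 0 - 50 + 0 + 0 + 0\right) 35 \left(- \frac{28}{25}\right) = \left(-50\right) 35 \left(- \frac{28}{25}\right) = \left(-1750\right) \left(- \frac{28}{25}\right) = 1960$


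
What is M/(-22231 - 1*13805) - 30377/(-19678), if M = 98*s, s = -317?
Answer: 30463970/12662793 ≈ 2.4058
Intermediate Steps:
M = -31066 (M = 98*(-317) = -31066)
M/(-22231 - 1*13805) - 30377/(-19678) = -31066/(-22231 - 1*13805) - 30377/(-19678) = -31066/(-22231 - 13805) - 30377*(-1/19678) = -31066/(-36036) + 30377/19678 = -31066*(-1/36036) + 30377/19678 = 2219/2574 + 30377/19678 = 30463970/12662793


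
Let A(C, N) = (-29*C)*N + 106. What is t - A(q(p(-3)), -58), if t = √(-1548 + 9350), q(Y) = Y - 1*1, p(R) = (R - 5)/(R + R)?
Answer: -2000/3 + √7802 ≈ -578.34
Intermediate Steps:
p(R) = (-5 + R)/(2*R) (p(R) = (-5 + R)/((2*R)) = (-5 + R)*(1/(2*R)) = (-5 + R)/(2*R))
q(Y) = -1 + Y (q(Y) = Y - 1 = -1 + Y)
t = √7802 ≈ 88.329
A(C, N) = 106 - 29*C*N (A(C, N) = -29*C*N + 106 = 106 - 29*C*N)
t - A(q(p(-3)), -58) = √7802 - (106 - 29*(-1 + (½)*(-5 - 3)/(-3))*(-58)) = √7802 - (106 - 29*(-1 + (½)*(-⅓)*(-8))*(-58)) = √7802 - (106 - 29*(-1 + 4/3)*(-58)) = √7802 - (106 - 29*⅓*(-58)) = √7802 - (106 + 1682/3) = √7802 - 1*2000/3 = √7802 - 2000/3 = -2000/3 + √7802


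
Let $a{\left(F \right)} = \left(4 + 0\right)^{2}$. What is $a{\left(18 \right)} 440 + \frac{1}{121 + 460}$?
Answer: $\frac{4090241}{581} \approx 7040.0$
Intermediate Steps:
$a{\left(F \right)} = 16$ ($a{\left(F \right)} = 4^{2} = 16$)
$a{\left(18 \right)} 440 + \frac{1}{121 + 460} = 16 \cdot 440 + \frac{1}{121 + 460} = 7040 + \frac{1}{581} = \frac{4090241}{581}$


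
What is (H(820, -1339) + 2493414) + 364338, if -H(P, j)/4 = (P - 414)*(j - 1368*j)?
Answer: -2969732960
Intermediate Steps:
H(P, j) = 5468*j*(-414 + P) (H(P, j) = -4*(P - 414)*(j - 1368*j) = -4*(-414 + P)*(-1367*j) = -(-5468)*j*(-414 + P) = 5468*j*(-414 + P))
(H(820, -1339) + 2493414) + 364338 = (5468*(-1339)*(-414 + 820) + 2493414) + 364338 = (5468*(-1339)*406 + 2493414) + 364338 = (-2972590712 + 2493414) + 364338 = -2970097298 + 364338 = -2969732960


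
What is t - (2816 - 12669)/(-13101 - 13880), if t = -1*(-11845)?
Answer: 319580092/26981 ≈ 11845.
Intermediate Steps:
t = 11845
t - (2816 - 12669)/(-13101 - 13880) = 11845 - (2816 - 12669)/(-13101 - 13880) = 11845 - (-9853)/(-26981) = 11845 - (-9853)*(-1)/26981 = 11845 - 1*9853/26981 = 11845 - 9853/26981 = 319580092/26981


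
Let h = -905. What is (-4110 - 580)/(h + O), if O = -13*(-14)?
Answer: 4690/723 ≈ 6.4869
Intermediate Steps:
O = 182
(-4110 - 580)/(h + O) = (-4110 - 580)/(-905 + 182) = -4690/(-723) = -4690*(-1/723) = 4690/723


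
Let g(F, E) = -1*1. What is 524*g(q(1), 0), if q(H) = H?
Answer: -524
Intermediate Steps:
g(F, E) = -1
524*g(q(1), 0) = 524*(-1) = -524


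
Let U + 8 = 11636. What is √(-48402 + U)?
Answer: 9*I*√454 ≈ 191.77*I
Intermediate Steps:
U = 11628 (U = -8 + 11636 = 11628)
√(-48402 + U) = √(-48402 + 11628) = √(-36774) = 9*I*√454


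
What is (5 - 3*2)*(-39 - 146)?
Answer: 185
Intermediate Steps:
(5 - 3*2)*(-39 - 146) = (5 - 6)*(-185) = -1*(-185) = 185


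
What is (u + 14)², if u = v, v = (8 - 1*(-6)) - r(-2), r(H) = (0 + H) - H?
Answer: 784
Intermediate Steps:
r(H) = 0 (r(H) = H - H = 0)
v = 14 (v = (8 - 1*(-6)) - 1*0 = (8 + 6) + 0 = 14 + 0 = 14)
u = 14
(u + 14)² = (14 + 14)² = 28² = 784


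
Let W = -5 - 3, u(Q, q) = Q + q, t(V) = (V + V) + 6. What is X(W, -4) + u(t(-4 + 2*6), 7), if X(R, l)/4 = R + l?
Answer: -19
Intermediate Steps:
t(V) = 6 + 2*V (t(V) = 2*V + 6 = 6 + 2*V)
W = -8
X(R, l) = 4*R + 4*l (X(R, l) = 4*(R + l) = 4*R + 4*l)
X(W, -4) + u(t(-4 + 2*6), 7) = (4*(-8) + 4*(-4)) + ((6 + 2*(-4 + 2*6)) + 7) = (-32 - 16) + ((6 + 2*(-4 + 12)) + 7) = -48 + ((6 + 2*8) + 7) = -48 + ((6 + 16) + 7) = -48 + (22 + 7) = -48 + 29 = -19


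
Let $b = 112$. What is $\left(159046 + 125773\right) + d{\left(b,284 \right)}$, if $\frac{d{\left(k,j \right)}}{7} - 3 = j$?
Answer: $286828$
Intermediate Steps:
$d{\left(k,j \right)} = 21 + 7 j$
$\left(159046 + 125773\right) + d{\left(b,284 \right)} = \left(159046 + 125773\right) + \left(21 + 7 \cdot 284\right) = 284819 + \left(21 + 1988\right) = 284819 + 2009 = 286828$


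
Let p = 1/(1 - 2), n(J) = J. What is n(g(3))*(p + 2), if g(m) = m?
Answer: 3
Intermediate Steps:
p = -1 (p = 1/(-1) = -1)
n(g(3))*(p + 2) = 3*(-1 + 2) = 3*1 = 3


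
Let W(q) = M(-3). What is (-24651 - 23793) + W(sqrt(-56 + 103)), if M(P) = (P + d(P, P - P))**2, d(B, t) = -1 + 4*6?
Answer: -48044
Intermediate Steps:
d(B, t) = 23 (d(B, t) = -1 + 24 = 23)
M(P) = (23 + P)**2 (M(P) = (P + 23)**2 = (23 + P)**2)
W(q) = 400 (W(q) = (23 - 3)**2 = 20**2 = 400)
(-24651 - 23793) + W(sqrt(-56 + 103)) = (-24651 - 23793) + 400 = -48444 + 400 = -48044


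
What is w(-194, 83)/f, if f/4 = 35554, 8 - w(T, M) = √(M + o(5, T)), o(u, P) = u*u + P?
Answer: 1/17777 - I*√86/142216 ≈ 5.6252e-5 - 6.5208e-5*I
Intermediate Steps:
o(u, P) = P + u² (o(u, P) = u² + P = P + u²)
w(T, M) = 8 - √(25 + M + T) (w(T, M) = 8 - √(M + (T + 5²)) = 8 - √(M + (T + 25)) = 8 - √(M + (25 + T)) = 8 - √(25 + M + T))
f = 142216 (f = 4*35554 = 142216)
w(-194, 83)/f = (8 - √(25 + 83 - 194))/142216 = (8 - √(-86))*(1/142216) = (8 - I*√86)*(1/142216) = 1/17777 - I*√86/142216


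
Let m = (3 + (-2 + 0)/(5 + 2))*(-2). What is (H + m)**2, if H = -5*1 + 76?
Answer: 210681/49 ≈ 4299.6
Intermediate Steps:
H = 71 (H = -5 + 76 = 71)
m = -38/7 (m = (3 - 2/7)*(-2) = (19/7)*(-2) = -38/7 ≈ -5.4286)
(H + m)**2 = (71 - 38/7)**2 = (459/7)**2 = 210681/49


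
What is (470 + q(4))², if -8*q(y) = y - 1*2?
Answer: 3530641/16 ≈ 2.2067e+5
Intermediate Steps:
q(y) = ¼ - y/8 (q(y) = -(y - 1*2)/8 = -(y - 2)/8 = -(-2 + y)/8 = ¼ - y/8)
(470 + q(4))² = (470 + (¼ - ⅛*4))² = (470 + (¼ - ½))² = (470 - ¼)² = (1879/4)² = 3530641/16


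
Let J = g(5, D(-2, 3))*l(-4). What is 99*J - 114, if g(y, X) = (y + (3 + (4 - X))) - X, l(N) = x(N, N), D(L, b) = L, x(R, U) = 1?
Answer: 1470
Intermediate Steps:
l(N) = 1
g(y, X) = 7 + y - 2*X (g(y, X) = (y + (7 - X)) - X = (7 + y - X) - X = 7 + y - 2*X)
J = 16 (J = (7 + 5 - 2*(-2))*1 = (7 + 5 + 4)*1 = 16*1 = 16)
99*J - 114 = 99*16 - 114 = 1584 - 114 = 1470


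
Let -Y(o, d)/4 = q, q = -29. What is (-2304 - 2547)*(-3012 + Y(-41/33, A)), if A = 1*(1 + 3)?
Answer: 14048496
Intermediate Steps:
A = 4 (A = 1*4 = 4)
Y(o, d) = 116 (Y(o, d) = -4*(-29) = 116)
(-2304 - 2547)*(-3012 + Y(-41/33, A)) = (-2304 - 2547)*(-3012 + 116) = -4851*(-2896) = 14048496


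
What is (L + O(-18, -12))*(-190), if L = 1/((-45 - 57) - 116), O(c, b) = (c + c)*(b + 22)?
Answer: 7455695/109 ≈ 68401.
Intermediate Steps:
O(c, b) = 2*c*(22 + b) (O(c, b) = (2*c)*(22 + b) = 2*c*(22 + b))
L = -1/218 (L = 1/(-102 - 116) = 1/(-218) = -1/218 ≈ -0.0045872)
(L + O(-18, -12))*(-190) = (-1/218 + 2*(-18)*(22 - 12))*(-190) = (-1/218 + 2*(-18)*10)*(-190) = (-1/218 - 360)*(-190) = -78481/218*(-190) = 7455695/109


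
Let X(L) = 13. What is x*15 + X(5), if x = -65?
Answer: -962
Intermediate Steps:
x*15 + X(5) = -65*15 + 13 = -975 + 13 = -962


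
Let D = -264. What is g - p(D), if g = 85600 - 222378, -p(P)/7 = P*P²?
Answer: -128934986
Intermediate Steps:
p(P) = -7*P³ (p(P) = -7*P*P² = -7*P³)
g = -136778
g - p(D) = -136778 - (-7)*(-264)³ = -136778 - (-7)*(-18399744) = -136778 - 1*128798208 = -136778 - 128798208 = -128934986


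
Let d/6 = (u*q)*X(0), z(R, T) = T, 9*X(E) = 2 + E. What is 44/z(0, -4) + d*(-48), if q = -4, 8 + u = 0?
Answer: -2059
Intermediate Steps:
X(E) = 2/9 + E/9 (X(E) = (2 + E)/9 = 2/9 + E/9)
u = -8 (u = -8 + 0 = -8)
d = 128/3 (d = 6*((-8*(-4))*(2/9 + (⅑)*0)) = 6*(32*(2/9 + 0)) = 6*(32*(2/9)) = 6*(64/9) = 128/3 ≈ 42.667)
44/z(0, -4) + d*(-48) = 44/(-4) + (128/3)*(-48) = 44*(-¼) - 2048 = -11 - 2048 = -2059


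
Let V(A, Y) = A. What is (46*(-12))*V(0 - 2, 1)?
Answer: 1104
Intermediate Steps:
(46*(-12))*V(0 - 2, 1) = (46*(-12))*(0 - 2) = -552*(-2) = 1104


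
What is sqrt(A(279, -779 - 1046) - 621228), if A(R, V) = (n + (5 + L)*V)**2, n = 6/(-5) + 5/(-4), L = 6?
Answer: sqrt(160993108201)/20 ≈ 20062.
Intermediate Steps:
n = -49/20 (n = 6*(-1/5) + 5*(-1/4) = -6/5 - 5/4 = -49/20 ≈ -2.4500)
A(R, V) = (-49/20 + 11*V)**2 (A(R, V) = (-49/20 + (5 + 6)*V)**2 = (-49/20 + 11*V)**2)
sqrt(A(279, -779 - 1046) - 621228) = sqrt((-49 + 220*(-779 - 1046))**2/400 - 621228) = sqrt((-49 + 220*(-1825))**2/400 - 621228) = sqrt((-49 - 401500)**2/400 - 621228) = sqrt((1/400)*(-401549)**2 - 621228) = sqrt((1/400)*161241599401 - 621228) = sqrt(161241599401/400 - 621228) = sqrt(160993108201/400) = sqrt(160993108201)/20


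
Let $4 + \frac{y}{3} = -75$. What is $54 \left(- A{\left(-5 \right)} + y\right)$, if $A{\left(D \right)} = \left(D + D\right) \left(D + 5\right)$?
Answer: $-12798$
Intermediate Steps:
$y = -237$ ($y = -12 + 3 \left(-75\right) = -12 - 225 = -237$)
$A{\left(D \right)} = 2 D \left(5 + D\right)$
$54 \left(- A{\left(-5 \right)} + y\right) = 54 \left(- 2 \left(-5\right) \left(5 - 5\right) - 237\right) = 54 \left(- 2 \left(-5\right) 0 - 237\right) = 54 \left(\left(-1\right) 0 - 237\right) = 54 \left(0 - 237\right) = 54 \left(-237\right) = -12798$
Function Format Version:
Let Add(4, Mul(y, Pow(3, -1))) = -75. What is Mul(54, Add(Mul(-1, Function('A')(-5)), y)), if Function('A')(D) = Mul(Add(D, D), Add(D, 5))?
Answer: -12798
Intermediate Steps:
y = -237 (y = Add(-12, Mul(3, -75)) = Add(-12, -225) = -237)
Function('A')(D) = Mul(2, D, Add(5, D)) (Function('A')(D) = Mul(Mul(2, D), Add(5, D)) = Mul(2, D, Add(5, D)))
Mul(54, Add(Mul(-1, Function('A')(-5)), y)) = Mul(54, Add(Mul(-1, Mul(2, -5, Add(5, -5))), -237)) = Mul(54, Add(Mul(-1, Mul(2, -5, 0)), -237)) = Mul(54, Add(Mul(-1, 0), -237)) = Mul(54, Add(0, -237)) = Mul(54, -237) = -12798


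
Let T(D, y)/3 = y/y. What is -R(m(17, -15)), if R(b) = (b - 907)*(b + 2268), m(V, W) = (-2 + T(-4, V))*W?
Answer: 2077266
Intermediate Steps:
T(D, y) = 3 (T(D, y) = 3*(y/y) = 3*1 = 3)
m(V, W) = W (m(V, W) = (-2 + 3)*W = 1*W = W)
R(b) = (-907 + b)*(2268 + b)
-R(m(17, -15)) = -(-2057076 + (-15)² + 1361*(-15)) = -(-2057076 + 225 - 20415) = -1*(-2077266) = 2077266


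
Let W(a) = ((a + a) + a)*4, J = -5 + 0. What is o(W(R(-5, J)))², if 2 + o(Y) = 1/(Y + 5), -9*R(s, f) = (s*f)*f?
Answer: 1054729/265225 ≈ 3.9767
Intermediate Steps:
J = -5
R(s, f) = -s*f²/9 (R(s, f) = -s*f*f/9 = -f*s*f/9 = -s*f²/9)
W(a) = 12*a (W(a) = (2*a + a)*4 = (3*a)*4 = 12*a)
o(Y) = -2 + 1/(5 + Y) (o(Y) = -2 + 1/(Y + 5) = -2 + 1/(5 + Y))
o(W(R(-5, J)))² = ((-9 - 24*(-⅑*(-5)*(-5)²))/(5 + 12*(-⅑*(-5)*(-5)²)))² = ((-9 - 24*(-⅑*(-5)*25))/(5 + 12*(-⅑*(-5)*25)))² = ((-9 - 24*125/9)/(5 + 12*(125/9)))² = ((-9 - 2*500/3)/(5 + 500/3))² = ((-9 - 1000/3)/(515/3))² = ((3/515)*(-1027/3))² = (-1027/515)² = 1054729/265225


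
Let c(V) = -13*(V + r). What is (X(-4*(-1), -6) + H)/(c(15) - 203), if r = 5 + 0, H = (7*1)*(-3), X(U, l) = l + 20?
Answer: 7/463 ≈ 0.015119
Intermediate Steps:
X(U, l) = 20 + l
H = -21 (H = 7*(-3) = -21)
r = 5
c(V) = -65 - 13*V (c(V) = -13*(V + 5) = -13*(5 + V) = -65 - 13*V)
(X(-4*(-1), -6) + H)/(c(15) - 203) = ((20 - 6) - 21)/((-65 - 13*15) - 203) = (14 - 21)/((-65 - 195) - 203) = -7/(-260 - 203) = -7/(-463) = -7*(-1/463) = 7/463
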